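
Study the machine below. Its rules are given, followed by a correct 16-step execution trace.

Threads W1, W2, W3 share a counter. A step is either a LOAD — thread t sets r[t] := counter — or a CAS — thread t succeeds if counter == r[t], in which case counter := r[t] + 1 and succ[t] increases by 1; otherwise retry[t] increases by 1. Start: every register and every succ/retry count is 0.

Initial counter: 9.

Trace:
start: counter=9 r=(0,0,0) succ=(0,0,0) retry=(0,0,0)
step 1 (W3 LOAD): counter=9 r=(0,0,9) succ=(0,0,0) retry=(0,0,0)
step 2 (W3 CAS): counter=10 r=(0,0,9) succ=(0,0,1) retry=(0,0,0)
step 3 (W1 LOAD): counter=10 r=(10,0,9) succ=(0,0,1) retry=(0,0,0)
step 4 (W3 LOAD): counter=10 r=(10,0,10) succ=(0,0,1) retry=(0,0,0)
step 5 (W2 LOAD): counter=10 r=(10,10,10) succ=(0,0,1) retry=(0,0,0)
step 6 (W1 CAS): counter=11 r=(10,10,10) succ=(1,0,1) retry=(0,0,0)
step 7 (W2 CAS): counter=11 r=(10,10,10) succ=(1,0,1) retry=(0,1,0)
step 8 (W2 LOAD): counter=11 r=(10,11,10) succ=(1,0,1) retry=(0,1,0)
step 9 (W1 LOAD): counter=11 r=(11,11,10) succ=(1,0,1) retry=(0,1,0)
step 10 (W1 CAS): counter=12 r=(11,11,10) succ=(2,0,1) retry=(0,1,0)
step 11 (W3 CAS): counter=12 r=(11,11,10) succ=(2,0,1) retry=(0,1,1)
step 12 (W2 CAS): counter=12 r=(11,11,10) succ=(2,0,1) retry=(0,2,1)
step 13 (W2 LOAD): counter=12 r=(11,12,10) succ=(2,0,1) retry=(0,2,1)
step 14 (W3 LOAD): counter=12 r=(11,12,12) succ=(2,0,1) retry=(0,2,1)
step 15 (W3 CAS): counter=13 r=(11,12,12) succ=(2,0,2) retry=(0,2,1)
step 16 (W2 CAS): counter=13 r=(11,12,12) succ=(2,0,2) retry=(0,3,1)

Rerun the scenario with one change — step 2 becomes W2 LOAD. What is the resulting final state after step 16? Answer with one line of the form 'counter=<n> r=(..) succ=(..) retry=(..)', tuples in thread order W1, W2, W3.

counter=12 r=(10,11,11) succ=(2,0,1) retry=(0,3,1)

(re-executing from step 2 with the substitution; state before step 2: counter=9 r=(0,0,9) succ=(0,0,0) retry=(0,0,0))
step 2 (W2 LOAD): counter=9 r=(0,9,9) succ=(0,0,0) retry=(0,0,0)
step 3 (W1 LOAD): counter=9 r=(9,9,9) succ=(0,0,0) retry=(0,0,0)
step 4 (W3 LOAD): counter=9 r=(9,9,9) succ=(0,0,0) retry=(0,0,0)
step 5 (W2 LOAD): counter=9 r=(9,9,9) succ=(0,0,0) retry=(0,0,0)
step 6 (W1 CAS): counter=10 r=(9,9,9) succ=(1,0,0) retry=(0,0,0)
step 7 (W2 CAS): counter=10 r=(9,9,9) succ=(1,0,0) retry=(0,1,0)
step 8 (W2 LOAD): counter=10 r=(9,10,9) succ=(1,0,0) retry=(0,1,0)
step 9 (W1 LOAD): counter=10 r=(10,10,9) succ=(1,0,0) retry=(0,1,0)
step 10 (W1 CAS): counter=11 r=(10,10,9) succ=(2,0,0) retry=(0,1,0)
step 11 (W3 CAS): counter=11 r=(10,10,9) succ=(2,0,0) retry=(0,1,1)
step 12 (W2 CAS): counter=11 r=(10,10,9) succ=(2,0,0) retry=(0,2,1)
step 13 (W2 LOAD): counter=11 r=(10,11,9) succ=(2,0,0) retry=(0,2,1)
step 14 (W3 LOAD): counter=11 r=(10,11,11) succ=(2,0,0) retry=(0,2,1)
step 15 (W3 CAS): counter=12 r=(10,11,11) succ=(2,0,1) retry=(0,2,1)
step 16 (W2 CAS): counter=12 r=(10,11,11) succ=(2,0,1) retry=(0,3,1)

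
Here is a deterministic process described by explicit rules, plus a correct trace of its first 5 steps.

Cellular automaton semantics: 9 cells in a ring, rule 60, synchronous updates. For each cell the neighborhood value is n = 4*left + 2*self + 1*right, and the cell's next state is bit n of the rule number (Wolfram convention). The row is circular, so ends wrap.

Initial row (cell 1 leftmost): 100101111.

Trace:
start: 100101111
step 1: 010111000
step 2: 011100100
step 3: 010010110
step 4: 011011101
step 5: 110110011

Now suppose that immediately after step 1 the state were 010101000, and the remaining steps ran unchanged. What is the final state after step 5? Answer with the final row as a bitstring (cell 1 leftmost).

state after step 1 := 010101000
step 2: 011111100
step 3: 010000010
step 4: 011000011
step 5: 110100010

110100010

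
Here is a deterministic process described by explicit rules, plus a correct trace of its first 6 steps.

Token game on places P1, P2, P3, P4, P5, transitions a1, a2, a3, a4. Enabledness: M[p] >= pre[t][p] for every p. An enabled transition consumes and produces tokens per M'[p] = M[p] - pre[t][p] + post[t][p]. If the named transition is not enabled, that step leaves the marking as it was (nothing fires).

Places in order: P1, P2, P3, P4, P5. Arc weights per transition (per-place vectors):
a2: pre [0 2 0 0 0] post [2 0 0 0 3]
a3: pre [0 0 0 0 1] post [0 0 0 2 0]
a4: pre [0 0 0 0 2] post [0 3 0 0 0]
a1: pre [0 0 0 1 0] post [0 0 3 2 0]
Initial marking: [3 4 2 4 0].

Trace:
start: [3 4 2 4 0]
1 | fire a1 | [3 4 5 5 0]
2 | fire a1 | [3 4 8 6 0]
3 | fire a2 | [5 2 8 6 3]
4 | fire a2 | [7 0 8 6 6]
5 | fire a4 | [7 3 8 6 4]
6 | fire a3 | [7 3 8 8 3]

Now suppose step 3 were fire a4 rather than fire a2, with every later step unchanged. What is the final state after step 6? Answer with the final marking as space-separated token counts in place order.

5 5 8 8 0

(re-executing from step 3 with the substitution; state before step 3: [3 4 8 6 0])
3 | fire a4 | [3 4 8 6 0]
4 | fire a2 | [5 2 8 6 3]
5 | fire a4 | [5 5 8 6 1]
6 | fire a3 | [5 5 8 8 0]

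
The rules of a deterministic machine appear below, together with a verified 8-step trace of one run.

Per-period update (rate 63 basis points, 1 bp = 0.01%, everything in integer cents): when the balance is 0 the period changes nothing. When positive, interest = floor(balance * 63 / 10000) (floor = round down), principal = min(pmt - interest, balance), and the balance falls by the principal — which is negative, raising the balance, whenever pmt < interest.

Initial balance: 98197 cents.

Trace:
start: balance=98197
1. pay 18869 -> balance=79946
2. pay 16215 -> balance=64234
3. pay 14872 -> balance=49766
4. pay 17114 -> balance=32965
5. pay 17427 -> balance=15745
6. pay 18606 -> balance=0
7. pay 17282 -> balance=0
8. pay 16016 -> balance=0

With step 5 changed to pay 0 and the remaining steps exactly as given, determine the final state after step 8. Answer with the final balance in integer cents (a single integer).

0

(re-executing from step 5 with the substitution; state before step 5: balance=32965)
5. pay 0 -> balance=33172
6. pay 18606 -> balance=14774
7. pay 17282 -> balance=0
8. pay 16016 -> balance=0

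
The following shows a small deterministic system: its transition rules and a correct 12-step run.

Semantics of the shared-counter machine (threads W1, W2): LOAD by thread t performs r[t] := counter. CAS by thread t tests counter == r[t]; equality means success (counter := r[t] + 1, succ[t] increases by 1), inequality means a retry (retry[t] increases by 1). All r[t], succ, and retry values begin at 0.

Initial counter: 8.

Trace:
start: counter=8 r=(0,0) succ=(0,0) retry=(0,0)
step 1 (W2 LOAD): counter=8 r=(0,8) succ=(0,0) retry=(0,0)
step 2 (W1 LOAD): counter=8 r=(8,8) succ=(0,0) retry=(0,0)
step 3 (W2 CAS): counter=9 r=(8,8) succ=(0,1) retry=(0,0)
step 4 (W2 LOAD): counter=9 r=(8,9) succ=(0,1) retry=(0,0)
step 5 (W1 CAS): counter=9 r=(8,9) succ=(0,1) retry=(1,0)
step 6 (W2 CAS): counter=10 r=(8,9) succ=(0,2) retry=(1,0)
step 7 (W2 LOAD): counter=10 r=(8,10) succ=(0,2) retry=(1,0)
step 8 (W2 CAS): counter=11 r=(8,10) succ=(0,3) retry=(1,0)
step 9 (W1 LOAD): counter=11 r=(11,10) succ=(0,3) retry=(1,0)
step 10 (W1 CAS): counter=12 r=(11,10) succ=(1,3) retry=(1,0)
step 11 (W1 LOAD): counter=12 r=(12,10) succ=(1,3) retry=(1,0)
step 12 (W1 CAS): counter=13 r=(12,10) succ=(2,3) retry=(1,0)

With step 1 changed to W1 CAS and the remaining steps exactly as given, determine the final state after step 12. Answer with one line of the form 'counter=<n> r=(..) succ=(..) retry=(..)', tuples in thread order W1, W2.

counter=12 r=(11,9) succ=(3,1) retry=(1,2)

(re-executing from step 1 with the substitution; state before step 1: counter=8 r=(0,0) succ=(0,0) retry=(0,0))
step 1 (W1 CAS): counter=8 r=(0,0) succ=(0,0) retry=(1,0)
step 2 (W1 LOAD): counter=8 r=(8,0) succ=(0,0) retry=(1,0)
step 3 (W2 CAS): counter=8 r=(8,0) succ=(0,0) retry=(1,1)
step 4 (W2 LOAD): counter=8 r=(8,8) succ=(0,0) retry=(1,1)
step 5 (W1 CAS): counter=9 r=(8,8) succ=(1,0) retry=(1,1)
step 6 (W2 CAS): counter=9 r=(8,8) succ=(1,0) retry=(1,2)
step 7 (W2 LOAD): counter=9 r=(8,9) succ=(1,0) retry=(1,2)
step 8 (W2 CAS): counter=10 r=(8,9) succ=(1,1) retry=(1,2)
step 9 (W1 LOAD): counter=10 r=(10,9) succ=(1,1) retry=(1,2)
step 10 (W1 CAS): counter=11 r=(10,9) succ=(2,1) retry=(1,2)
step 11 (W1 LOAD): counter=11 r=(11,9) succ=(2,1) retry=(1,2)
step 12 (W1 CAS): counter=12 r=(11,9) succ=(3,1) retry=(1,2)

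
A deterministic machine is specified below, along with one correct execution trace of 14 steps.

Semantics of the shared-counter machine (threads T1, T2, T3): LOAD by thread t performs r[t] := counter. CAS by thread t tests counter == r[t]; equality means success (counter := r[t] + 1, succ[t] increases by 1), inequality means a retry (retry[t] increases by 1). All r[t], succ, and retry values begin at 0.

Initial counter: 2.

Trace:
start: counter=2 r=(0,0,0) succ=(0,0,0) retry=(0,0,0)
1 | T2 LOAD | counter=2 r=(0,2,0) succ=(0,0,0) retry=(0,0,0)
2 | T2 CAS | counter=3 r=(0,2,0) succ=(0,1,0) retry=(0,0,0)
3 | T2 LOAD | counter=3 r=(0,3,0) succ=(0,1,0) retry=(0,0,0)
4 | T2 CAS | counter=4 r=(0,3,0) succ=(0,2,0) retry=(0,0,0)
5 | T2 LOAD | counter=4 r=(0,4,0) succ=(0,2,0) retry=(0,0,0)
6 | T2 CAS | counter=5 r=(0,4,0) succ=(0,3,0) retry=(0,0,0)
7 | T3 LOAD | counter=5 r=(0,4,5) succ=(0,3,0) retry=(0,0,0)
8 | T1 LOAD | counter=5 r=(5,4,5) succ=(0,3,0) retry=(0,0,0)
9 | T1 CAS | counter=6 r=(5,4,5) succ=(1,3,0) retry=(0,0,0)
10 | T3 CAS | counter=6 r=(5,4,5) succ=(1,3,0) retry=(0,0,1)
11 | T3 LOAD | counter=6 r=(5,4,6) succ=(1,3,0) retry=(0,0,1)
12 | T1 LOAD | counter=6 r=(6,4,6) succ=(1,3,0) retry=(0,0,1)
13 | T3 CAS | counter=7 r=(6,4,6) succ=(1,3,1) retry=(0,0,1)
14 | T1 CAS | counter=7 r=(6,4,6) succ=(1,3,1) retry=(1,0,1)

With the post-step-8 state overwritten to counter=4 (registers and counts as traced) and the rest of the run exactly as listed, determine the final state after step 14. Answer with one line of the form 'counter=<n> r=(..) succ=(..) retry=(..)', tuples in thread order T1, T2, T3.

state after step 8 := counter=4 r=(5,4,5) succ=(0,3,0) retry=(0,0,0)
9 | T1 CAS | counter=4 r=(5,4,5) succ=(0,3,0) retry=(1,0,0)
10 | T3 CAS | counter=4 r=(5,4,5) succ=(0,3,0) retry=(1,0,1)
11 | T3 LOAD | counter=4 r=(5,4,4) succ=(0,3,0) retry=(1,0,1)
12 | T1 LOAD | counter=4 r=(4,4,4) succ=(0,3,0) retry=(1,0,1)
13 | T3 CAS | counter=5 r=(4,4,4) succ=(0,3,1) retry=(1,0,1)
14 | T1 CAS | counter=5 r=(4,4,4) succ=(0,3,1) retry=(2,0,1)

counter=5 r=(4,4,4) succ=(0,3,1) retry=(2,0,1)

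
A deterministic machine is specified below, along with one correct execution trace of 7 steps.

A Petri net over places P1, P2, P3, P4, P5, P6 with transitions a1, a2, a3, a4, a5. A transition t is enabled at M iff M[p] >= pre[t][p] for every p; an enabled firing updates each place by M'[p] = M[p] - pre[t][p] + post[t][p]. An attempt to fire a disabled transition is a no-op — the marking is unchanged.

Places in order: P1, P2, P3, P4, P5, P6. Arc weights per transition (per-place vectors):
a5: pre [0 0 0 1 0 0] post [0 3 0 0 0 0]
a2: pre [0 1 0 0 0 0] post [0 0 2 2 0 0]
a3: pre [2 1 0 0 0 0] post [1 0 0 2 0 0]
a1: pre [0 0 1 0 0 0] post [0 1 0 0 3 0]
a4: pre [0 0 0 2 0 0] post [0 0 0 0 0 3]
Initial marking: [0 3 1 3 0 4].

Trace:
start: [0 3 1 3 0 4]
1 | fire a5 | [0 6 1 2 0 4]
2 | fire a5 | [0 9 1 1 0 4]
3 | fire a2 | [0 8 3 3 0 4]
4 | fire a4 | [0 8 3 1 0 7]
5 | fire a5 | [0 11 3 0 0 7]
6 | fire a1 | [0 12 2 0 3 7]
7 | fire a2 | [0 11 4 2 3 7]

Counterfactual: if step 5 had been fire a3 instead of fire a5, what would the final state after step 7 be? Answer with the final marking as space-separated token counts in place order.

(re-executing from step 5 with the substitution; state before step 5: [0 8 3 1 0 7])
5 | fire a3 | [0 8 3 1 0 7]
6 | fire a1 | [0 9 2 1 3 7]
7 | fire a2 | [0 8 4 3 3 7]

0 8 4 3 3 7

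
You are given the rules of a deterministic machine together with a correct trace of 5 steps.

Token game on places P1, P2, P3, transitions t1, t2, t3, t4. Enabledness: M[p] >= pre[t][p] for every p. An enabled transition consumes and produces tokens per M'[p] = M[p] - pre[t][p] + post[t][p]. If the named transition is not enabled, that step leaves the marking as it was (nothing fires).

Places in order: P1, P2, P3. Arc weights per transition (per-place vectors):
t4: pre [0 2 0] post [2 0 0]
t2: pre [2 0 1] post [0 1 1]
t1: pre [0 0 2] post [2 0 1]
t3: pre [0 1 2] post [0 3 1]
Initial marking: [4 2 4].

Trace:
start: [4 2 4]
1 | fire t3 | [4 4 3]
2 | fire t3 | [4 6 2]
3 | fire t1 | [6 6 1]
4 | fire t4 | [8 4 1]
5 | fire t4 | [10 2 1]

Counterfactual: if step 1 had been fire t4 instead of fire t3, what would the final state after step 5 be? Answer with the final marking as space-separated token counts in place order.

(re-executing from step 1 with the substitution; state before step 1: [4 2 4])
1 | fire t4 | [6 0 4]
2 | fire t3 | [6 0 4]
3 | fire t1 | [8 0 3]
4 | fire t4 | [8 0 3]
5 | fire t4 | [8 0 3]

8 0 3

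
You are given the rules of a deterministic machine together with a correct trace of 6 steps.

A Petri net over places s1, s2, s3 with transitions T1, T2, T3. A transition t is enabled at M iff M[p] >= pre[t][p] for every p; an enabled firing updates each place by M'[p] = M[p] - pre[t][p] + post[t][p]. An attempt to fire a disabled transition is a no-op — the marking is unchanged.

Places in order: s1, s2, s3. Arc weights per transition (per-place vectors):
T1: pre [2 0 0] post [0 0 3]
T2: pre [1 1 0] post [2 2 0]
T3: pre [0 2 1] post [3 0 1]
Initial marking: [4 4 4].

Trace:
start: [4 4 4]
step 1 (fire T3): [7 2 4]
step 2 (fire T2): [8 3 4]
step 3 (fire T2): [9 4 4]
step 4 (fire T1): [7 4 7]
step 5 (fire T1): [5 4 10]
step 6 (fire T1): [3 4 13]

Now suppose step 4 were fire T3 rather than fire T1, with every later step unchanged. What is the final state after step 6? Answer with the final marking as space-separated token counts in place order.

(re-executing from step 4 with the substitution; state before step 4: [9 4 4])
step 4 (fire T3): [12 2 4]
step 5 (fire T1): [10 2 7]
step 6 (fire T1): [8 2 10]

8 2 10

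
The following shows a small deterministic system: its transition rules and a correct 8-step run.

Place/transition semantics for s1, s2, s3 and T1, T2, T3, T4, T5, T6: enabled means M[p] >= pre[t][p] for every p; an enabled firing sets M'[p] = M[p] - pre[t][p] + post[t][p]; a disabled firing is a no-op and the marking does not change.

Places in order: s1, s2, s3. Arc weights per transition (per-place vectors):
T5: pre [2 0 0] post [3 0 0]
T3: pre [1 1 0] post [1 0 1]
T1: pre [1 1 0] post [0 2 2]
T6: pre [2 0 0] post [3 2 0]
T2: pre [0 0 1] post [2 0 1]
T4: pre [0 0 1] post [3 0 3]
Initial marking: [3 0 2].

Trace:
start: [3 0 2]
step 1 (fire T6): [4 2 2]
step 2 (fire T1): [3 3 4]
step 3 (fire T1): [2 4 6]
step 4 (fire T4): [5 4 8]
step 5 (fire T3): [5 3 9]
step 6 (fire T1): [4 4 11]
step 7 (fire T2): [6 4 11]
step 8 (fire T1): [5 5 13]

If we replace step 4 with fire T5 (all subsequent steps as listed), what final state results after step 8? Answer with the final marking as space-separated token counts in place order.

3 5 11

(re-executing from step 4 with the substitution; state before step 4: [2 4 6])
step 4 (fire T5): [3 4 6]
step 5 (fire T3): [3 3 7]
step 6 (fire T1): [2 4 9]
step 7 (fire T2): [4 4 9]
step 8 (fire T1): [3 5 11]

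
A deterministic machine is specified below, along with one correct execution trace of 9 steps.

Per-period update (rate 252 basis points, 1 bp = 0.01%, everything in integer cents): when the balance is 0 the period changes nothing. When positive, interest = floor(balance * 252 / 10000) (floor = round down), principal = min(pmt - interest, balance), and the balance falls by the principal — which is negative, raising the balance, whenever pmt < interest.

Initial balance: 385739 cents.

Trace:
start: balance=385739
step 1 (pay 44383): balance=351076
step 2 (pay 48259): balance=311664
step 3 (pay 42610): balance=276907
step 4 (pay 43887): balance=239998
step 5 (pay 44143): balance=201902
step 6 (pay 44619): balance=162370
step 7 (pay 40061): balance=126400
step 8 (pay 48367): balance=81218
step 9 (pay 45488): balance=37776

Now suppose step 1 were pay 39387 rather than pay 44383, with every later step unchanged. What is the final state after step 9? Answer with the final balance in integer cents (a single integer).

43875

(re-executing from step 1 with the substitution; state before step 1: balance=385739)
step 1 (pay 39387): balance=356072
step 2 (pay 48259): balance=316786
step 3 (pay 42610): balance=282159
step 4 (pay 43887): balance=245382
step 5 (pay 44143): balance=207422
step 6 (pay 44619): balance=168030
step 7 (pay 40061): balance=132203
step 8 (pay 48367): balance=87167
step 9 (pay 45488): balance=43875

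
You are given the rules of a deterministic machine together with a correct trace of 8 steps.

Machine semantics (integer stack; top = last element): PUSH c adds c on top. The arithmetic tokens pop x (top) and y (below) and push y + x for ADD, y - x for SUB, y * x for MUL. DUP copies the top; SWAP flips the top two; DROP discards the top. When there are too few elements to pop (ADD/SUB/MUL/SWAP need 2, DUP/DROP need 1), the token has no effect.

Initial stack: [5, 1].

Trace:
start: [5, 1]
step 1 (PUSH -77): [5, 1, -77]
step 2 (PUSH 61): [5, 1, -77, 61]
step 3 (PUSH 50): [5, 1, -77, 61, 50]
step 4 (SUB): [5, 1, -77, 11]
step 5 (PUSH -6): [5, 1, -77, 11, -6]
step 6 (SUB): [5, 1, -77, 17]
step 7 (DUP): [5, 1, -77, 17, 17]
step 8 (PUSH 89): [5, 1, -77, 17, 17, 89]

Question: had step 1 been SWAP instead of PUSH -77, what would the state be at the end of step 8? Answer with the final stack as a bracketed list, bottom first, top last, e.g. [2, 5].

(re-executing from step 1 with the substitution; state before step 1: [5, 1])
step 1 (SWAP): [1, 5]
step 2 (PUSH 61): [1, 5, 61]
step 3 (PUSH 50): [1, 5, 61, 50]
step 4 (SUB): [1, 5, 11]
step 5 (PUSH -6): [1, 5, 11, -6]
step 6 (SUB): [1, 5, 17]
step 7 (DUP): [1, 5, 17, 17]
step 8 (PUSH 89): [1, 5, 17, 17, 89]

[1, 5, 17, 17, 89]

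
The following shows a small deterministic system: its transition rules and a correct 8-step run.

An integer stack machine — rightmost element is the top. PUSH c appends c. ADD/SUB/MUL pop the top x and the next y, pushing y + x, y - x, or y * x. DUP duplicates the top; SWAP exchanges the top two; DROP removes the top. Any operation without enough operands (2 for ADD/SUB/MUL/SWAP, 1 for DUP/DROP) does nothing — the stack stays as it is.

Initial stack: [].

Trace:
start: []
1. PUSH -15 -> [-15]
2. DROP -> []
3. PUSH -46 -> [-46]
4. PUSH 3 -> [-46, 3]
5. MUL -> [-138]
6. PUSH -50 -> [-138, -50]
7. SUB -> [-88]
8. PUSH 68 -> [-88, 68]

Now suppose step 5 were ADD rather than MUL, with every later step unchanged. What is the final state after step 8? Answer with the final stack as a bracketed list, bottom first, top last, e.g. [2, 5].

[7, 68]

(re-executing from step 5 with the substitution; state before step 5: [-46, 3])
5. ADD -> [-43]
6. PUSH -50 -> [-43, -50]
7. SUB -> [7]
8. PUSH 68 -> [7, 68]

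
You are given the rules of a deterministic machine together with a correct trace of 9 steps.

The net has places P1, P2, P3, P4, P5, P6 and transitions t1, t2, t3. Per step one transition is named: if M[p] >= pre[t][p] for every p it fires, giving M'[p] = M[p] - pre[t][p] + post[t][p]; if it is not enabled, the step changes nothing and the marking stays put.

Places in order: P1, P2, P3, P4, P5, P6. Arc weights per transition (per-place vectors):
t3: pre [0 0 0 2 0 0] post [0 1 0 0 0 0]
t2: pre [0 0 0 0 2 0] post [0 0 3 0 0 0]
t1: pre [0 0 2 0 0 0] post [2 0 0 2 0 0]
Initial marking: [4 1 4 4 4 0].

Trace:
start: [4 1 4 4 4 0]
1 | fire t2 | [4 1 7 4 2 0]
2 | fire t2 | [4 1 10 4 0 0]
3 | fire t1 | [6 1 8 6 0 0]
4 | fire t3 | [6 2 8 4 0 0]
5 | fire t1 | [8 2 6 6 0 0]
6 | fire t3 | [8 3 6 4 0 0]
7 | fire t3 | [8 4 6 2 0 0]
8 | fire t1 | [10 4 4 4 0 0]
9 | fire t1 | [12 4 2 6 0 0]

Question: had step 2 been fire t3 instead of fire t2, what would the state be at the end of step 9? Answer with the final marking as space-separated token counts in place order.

(re-executing from step 2 with the substitution; state before step 2: [4 1 7 4 2 0])
2 | fire t3 | [4 2 7 2 2 0]
3 | fire t1 | [6 2 5 4 2 0]
4 | fire t3 | [6 3 5 2 2 0]
5 | fire t1 | [8 3 3 4 2 0]
6 | fire t3 | [8 4 3 2 2 0]
7 | fire t3 | [8 5 3 0 2 0]
8 | fire t1 | [10 5 1 2 2 0]
9 | fire t1 | [10 5 1 2 2 0]

10 5 1 2 2 0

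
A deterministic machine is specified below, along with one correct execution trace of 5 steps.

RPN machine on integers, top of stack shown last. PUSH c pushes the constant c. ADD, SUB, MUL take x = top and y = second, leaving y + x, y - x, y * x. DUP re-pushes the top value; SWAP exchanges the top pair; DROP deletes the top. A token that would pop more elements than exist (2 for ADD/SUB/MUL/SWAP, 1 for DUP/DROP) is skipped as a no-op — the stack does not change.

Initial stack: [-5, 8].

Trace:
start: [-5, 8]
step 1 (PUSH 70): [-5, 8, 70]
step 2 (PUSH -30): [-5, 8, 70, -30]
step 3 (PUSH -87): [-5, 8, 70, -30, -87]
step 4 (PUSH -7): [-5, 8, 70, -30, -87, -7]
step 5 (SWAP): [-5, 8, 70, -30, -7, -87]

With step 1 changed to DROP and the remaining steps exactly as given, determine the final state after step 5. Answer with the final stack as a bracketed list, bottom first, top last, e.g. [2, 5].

(re-executing from step 1 with the substitution; state before step 1: [-5, 8])
step 1 (DROP): [-5]
step 2 (PUSH -30): [-5, -30]
step 3 (PUSH -87): [-5, -30, -87]
step 4 (PUSH -7): [-5, -30, -87, -7]
step 5 (SWAP): [-5, -30, -7, -87]

[-5, -30, -7, -87]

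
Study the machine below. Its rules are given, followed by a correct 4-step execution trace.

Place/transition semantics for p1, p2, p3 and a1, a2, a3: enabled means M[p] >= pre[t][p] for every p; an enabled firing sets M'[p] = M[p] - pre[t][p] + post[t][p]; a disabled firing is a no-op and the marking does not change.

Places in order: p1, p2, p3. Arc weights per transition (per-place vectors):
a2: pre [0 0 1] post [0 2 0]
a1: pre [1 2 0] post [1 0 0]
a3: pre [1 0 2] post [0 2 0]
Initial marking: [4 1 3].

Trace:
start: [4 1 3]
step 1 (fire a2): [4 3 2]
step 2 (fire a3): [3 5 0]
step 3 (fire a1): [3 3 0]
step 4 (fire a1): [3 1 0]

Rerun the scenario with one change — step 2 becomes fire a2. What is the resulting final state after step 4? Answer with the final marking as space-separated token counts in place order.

(re-executing from step 2 with the substitution; state before step 2: [4 3 2])
step 2 (fire a2): [4 5 1]
step 3 (fire a1): [4 3 1]
step 4 (fire a1): [4 1 1]

4 1 1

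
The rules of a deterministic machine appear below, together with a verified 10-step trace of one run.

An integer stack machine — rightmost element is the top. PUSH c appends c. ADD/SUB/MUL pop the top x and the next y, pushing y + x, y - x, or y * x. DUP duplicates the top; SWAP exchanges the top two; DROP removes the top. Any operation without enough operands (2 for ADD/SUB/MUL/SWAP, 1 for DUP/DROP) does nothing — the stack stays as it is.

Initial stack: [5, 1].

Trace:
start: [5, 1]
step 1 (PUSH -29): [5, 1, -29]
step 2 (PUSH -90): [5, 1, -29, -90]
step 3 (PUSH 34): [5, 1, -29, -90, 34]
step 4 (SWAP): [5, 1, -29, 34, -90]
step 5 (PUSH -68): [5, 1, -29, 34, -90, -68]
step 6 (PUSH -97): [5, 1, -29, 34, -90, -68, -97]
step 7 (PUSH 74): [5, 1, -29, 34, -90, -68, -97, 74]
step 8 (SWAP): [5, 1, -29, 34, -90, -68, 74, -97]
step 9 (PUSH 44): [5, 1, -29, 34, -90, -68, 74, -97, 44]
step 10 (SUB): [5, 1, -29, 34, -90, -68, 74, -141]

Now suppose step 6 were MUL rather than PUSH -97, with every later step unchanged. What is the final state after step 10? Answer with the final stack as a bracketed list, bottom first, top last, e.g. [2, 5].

[5, 1, -29, 34, 74, 6076]

(re-executing from step 6 with the substitution; state before step 6: [5, 1, -29, 34, -90, -68])
step 6 (MUL): [5, 1, -29, 34, 6120]
step 7 (PUSH 74): [5, 1, -29, 34, 6120, 74]
step 8 (SWAP): [5, 1, -29, 34, 74, 6120]
step 9 (PUSH 44): [5, 1, -29, 34, 74, 6120, 44]
step 10 (SUB): [5, 1, -29, 34, 74, 6076]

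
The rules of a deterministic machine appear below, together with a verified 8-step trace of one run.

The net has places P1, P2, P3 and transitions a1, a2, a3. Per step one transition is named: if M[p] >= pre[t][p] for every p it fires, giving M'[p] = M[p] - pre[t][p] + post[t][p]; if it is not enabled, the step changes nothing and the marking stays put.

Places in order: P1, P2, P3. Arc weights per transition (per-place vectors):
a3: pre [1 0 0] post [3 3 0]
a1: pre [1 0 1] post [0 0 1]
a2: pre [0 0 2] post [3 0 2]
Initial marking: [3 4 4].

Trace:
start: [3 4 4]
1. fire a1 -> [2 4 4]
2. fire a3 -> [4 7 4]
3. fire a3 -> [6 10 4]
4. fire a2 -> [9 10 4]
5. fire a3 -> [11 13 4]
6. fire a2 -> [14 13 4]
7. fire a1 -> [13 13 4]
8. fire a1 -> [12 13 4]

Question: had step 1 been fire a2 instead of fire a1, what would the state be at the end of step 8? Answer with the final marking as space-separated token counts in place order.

(re-executing from step 1 with the substitution; state before step 1: [3 4 4])
1. fire a2 -> [6 4 4]
2. fire a3 -> [8 7 4]
3. fire a3 -> [10 10 4]
4. fire a2 -> [13 10 4]
5. fire a3 -> [15 13 4]
6. fire a2 -> [18 13 4]
7. fire a1 -> [17 13 4]
8. fire a1 -> [16 13 4]

16 13 4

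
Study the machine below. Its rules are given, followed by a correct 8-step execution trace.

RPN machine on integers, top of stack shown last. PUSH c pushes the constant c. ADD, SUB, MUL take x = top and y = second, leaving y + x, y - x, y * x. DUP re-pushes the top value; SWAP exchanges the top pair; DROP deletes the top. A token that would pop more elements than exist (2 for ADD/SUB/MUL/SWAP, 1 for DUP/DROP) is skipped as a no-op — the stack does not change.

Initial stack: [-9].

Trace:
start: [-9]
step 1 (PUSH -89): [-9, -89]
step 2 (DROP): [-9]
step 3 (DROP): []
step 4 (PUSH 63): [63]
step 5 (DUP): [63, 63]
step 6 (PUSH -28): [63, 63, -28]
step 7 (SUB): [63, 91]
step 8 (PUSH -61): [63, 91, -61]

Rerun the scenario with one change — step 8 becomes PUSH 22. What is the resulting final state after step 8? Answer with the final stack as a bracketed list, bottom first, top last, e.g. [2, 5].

[63, 91, 22]

(re-executing from step 8 with the substitution; state before step 8: [63, 91])
step 8 (PUSH 22): [63, 91, 22]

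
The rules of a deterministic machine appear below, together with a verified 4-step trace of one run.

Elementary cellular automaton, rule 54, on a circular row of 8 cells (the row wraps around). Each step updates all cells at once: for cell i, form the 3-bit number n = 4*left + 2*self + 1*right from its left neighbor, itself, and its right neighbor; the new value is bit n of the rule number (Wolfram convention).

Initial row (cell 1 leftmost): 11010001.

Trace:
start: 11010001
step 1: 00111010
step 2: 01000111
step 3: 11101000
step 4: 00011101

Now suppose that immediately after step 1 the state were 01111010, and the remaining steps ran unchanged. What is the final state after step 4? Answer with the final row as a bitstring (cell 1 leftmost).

state after step 1 := 01111010
step 2: 10000111
step 3: 01001000
step 4: 11111100

11111100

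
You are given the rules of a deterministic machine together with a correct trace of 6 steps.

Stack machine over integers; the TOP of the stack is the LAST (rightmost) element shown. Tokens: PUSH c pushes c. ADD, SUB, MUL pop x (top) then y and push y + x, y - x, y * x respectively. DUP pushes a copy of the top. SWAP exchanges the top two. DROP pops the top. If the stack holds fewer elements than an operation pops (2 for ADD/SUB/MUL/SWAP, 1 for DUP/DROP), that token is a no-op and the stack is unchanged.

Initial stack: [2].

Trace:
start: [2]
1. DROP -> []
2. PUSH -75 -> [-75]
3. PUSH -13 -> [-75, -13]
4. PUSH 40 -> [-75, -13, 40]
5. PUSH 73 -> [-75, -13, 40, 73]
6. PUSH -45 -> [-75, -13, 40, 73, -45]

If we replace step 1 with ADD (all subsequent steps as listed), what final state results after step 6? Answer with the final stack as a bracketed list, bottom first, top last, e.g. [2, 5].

(re-executing from step 1 with the substitution; state before step 1: [2])
1. ADD -> [2]
2. PUSH -75 -> [2, -75]
3. PUSH -13 -> [2, -75, -13]
4. PUSH 40 -> [2, -75, -13, 40]
5. PUSH 73 -> [2, -75, -13, 40, 73]
6. PUSH -45 -> [2, -75, -13, 40, 73, -45]

[2, -75, -13, 40, 73, -45]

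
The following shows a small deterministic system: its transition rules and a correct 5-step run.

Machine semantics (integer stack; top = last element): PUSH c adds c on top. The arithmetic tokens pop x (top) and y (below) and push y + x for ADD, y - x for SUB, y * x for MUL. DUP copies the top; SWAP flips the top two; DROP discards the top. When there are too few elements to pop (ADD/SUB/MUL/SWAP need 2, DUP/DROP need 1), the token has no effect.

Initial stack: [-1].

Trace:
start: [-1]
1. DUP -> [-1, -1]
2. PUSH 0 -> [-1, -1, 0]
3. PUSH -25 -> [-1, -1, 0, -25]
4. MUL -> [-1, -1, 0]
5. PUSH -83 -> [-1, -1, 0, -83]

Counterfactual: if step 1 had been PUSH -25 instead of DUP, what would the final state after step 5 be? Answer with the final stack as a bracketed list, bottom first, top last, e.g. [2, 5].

[-1, -25, 0, -83]

(re-executing from step 1 with the substitution; state before step 1: [-1])
1. PUSH -25 -> [-1, -25]
2. PUSH 0 -> [-1, -25, 0]
3. PUSH -25 -> [-1, -25, 0, -25]
4. MUL -> [-1, -25, 0]
5. PUSH -83 -> [-1, -25, 0, -83]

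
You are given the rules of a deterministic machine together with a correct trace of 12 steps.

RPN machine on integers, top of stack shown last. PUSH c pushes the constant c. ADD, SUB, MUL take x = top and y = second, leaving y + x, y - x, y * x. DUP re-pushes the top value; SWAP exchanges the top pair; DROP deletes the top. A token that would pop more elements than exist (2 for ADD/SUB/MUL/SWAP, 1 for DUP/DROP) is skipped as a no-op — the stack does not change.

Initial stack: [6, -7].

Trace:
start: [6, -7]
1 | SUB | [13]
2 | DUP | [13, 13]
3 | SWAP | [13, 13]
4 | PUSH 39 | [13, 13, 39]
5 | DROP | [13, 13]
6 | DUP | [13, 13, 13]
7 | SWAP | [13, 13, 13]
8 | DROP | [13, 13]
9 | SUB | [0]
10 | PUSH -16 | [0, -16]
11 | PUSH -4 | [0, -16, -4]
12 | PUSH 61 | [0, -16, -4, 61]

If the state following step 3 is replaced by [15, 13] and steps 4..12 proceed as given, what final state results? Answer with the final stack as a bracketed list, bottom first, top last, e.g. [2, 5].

state after step 3 := [15, 13]
4 | PUSH 39 | [15, 13, 39]
5 | DROP | [15, 13]
6 | DUP | [15, 13, 13]
7 | SWAP | [15, 13, 13]
8 | DROP | [15, 13]
9 | SUB | [2]
10 | PUSH -16 | [2, -16]
11 | PUSH -4 | [2, -16, -4]
12 | PUSH 61 | [2, -16, -4, 61]

[2, -16, -4, 61]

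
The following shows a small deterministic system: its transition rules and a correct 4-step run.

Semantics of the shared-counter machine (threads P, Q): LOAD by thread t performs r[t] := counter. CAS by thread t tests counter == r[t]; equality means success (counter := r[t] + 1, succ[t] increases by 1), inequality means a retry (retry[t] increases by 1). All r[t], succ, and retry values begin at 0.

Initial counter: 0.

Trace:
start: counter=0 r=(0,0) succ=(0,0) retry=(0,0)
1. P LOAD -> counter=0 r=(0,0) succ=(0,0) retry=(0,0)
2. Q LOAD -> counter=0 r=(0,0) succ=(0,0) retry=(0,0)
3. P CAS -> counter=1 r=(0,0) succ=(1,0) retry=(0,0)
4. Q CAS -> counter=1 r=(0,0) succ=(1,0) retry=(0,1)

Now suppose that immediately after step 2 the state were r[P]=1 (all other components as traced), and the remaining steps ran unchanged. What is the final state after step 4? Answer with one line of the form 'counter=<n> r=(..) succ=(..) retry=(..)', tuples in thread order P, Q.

counter=1 r=(1,0) succ=(0,1) retry=(1,0)

state after step 2 := counter=0 r=(1,0) succ=(0,0) retry=(0,0)
3. P CAS -> counter=0 r=(1,0) succ=(0,0) retry=(1,0)
4. Q CAS -> counter=1 r=(1,0) succ=(0,1) retry=(1,0)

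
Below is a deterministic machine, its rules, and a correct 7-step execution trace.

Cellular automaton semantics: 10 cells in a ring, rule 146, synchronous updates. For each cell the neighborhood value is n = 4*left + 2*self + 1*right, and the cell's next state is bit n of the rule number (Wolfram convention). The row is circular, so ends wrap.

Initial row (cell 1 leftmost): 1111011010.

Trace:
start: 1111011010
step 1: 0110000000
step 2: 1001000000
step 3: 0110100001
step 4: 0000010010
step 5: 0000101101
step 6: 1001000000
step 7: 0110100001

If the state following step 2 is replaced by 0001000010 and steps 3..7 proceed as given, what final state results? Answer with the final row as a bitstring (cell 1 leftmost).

state after step 2 := 0001000010
step 3: 0010100101
step 4: 1100011000
step 5: 0010100101
step 6: 1100011000
step 7: 0010100101

0010100101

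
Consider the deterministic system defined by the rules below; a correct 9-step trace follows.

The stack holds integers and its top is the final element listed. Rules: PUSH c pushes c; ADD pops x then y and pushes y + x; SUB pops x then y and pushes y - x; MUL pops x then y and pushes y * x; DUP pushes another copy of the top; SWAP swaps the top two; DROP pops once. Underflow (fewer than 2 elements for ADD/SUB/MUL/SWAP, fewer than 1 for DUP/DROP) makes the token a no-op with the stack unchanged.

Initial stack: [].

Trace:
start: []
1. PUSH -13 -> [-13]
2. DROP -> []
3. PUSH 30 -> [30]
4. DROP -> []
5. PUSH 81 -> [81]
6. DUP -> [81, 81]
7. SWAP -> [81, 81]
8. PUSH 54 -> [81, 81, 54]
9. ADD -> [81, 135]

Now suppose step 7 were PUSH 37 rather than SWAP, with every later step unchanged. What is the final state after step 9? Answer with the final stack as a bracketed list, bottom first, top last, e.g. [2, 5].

[81, 81, 91]

(re-executing from step 7 with the substitution; state before step 7: [81, 81])
7. PUSH 37 -> [81, 81, 37]
8. PUSH 54 -> [81, 81, 37, 54]
9. ADD -> [81, 81, 91]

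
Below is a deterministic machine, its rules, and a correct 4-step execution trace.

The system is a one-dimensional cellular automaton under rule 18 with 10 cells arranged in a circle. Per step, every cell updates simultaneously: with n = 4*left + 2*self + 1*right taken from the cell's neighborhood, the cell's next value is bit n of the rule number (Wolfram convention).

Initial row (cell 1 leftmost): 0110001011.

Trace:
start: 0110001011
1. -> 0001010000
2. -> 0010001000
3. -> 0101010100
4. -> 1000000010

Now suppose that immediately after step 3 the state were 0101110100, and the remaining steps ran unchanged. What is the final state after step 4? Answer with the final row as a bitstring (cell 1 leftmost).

1000000010

state after step 3 := 0101110100
4. -> 1000000010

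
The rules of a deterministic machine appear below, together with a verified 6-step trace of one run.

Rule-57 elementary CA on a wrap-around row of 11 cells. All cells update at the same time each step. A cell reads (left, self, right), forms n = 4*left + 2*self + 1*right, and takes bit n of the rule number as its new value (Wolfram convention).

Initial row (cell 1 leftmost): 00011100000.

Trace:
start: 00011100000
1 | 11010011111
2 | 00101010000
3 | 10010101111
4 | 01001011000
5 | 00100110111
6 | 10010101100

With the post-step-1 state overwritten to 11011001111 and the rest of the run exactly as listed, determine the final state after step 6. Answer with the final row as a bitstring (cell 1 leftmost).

10010110110

state after step 1 := 11011001111
2 | 00110101000
3 | 10101010111
4 | 01010101100
5 | 00101011011
6 | 10010110110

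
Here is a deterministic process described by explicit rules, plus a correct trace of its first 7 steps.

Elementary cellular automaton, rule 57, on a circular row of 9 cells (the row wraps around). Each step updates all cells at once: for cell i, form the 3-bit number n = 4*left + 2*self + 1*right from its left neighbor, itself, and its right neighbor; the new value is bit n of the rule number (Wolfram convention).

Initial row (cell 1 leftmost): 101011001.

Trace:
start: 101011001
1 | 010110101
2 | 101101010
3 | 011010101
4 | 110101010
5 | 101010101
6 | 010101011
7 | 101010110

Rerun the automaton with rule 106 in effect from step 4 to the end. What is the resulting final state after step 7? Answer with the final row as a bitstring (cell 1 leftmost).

(re-executing steps 4..7 under rule 106; state before step 4: 011010101)
4 | 111101010
5 | 100110101
6 | 101111011
7 | 111001110

111001110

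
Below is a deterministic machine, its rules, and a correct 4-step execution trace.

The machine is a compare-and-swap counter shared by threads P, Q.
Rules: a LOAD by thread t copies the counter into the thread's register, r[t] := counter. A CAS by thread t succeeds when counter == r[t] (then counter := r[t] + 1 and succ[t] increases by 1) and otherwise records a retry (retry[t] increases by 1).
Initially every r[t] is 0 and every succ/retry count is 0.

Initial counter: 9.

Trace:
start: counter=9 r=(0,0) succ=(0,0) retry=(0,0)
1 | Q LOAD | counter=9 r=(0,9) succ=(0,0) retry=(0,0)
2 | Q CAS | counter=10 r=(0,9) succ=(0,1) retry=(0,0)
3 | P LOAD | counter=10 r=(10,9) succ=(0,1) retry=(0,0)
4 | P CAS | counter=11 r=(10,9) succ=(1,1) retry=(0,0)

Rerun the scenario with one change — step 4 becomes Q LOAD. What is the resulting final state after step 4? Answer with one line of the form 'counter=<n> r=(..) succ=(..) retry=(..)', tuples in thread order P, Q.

(re-executing from step 4 with the substitution; state before step 4: counter=10 r=(10,9) succ=(0,1) retry=(0,0))
4 | Q LOAD | counter=10 r=(10,10) succ=(0,1) retry=(0,0)

counter=10 r=(10,10) succ=(0,1) retry=(0,0)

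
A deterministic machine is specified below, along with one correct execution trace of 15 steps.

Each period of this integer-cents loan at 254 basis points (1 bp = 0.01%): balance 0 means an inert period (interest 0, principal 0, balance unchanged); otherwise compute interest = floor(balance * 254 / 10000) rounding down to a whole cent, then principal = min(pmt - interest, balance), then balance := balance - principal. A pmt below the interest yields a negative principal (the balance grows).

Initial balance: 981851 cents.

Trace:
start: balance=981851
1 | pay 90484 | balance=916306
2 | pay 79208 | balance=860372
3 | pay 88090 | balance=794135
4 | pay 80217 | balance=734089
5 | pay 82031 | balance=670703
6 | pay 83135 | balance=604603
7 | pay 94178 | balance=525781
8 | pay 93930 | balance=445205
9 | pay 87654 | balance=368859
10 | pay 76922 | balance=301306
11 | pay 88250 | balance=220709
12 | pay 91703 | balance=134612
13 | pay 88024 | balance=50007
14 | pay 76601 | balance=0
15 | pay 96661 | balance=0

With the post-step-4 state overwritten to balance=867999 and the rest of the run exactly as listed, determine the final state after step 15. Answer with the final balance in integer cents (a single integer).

53828

state after step 4 := balance=867999
5 | pay 82031 | balance=808015
6 | pay 83135 | balance=745403
7 | pay 94178 | balance=670158
8 | pay 93930 | balance=593250
9 | pay 87654 | balance=520664
10 | pay 76922 | balance=456966
11 | pay 88250 | balance=380322
12 | pay 91703 | balance=298279
13 | pay 88024 | balance=217831
14 | pay 76601 | balance=146762
15 | pay 96661 | balance=53828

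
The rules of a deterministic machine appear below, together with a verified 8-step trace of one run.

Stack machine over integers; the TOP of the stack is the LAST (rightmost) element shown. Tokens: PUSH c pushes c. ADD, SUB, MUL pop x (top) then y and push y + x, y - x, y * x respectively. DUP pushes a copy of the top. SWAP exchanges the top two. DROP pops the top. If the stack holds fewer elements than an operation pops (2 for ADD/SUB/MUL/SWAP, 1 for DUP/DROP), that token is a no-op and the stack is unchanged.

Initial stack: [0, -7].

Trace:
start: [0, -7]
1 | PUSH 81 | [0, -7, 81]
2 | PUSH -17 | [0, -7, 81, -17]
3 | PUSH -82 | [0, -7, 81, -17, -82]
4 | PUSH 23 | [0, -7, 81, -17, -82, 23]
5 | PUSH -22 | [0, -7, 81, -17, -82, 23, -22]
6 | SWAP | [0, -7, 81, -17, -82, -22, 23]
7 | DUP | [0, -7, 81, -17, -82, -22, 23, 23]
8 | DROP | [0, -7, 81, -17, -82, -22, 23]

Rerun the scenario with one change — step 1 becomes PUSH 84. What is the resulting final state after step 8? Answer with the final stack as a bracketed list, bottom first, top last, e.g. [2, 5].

[0, -7, 84, -17, -82, -22, 23]

(re-executing from step 1 with the substitution; state before step 1: [0, -7])
1 | PUSH 84 | [0, -7, 84]
2 | PUSH -17 | [0, -7, 84, -17]
3 | PUSH -82 | [0, -7, 84, -17, -82]
4 | PUSH 23 | [0, -7, 84, -17, -82, 23]
5 | PUSH -22 | [0, -7, 84, -17, -82, 23, -22]
6 | SWAP | [0, -7, 84, -17, -82, -22, 23]
7 | DUP | [0, -7, 84, -17, -82, -22, 23, 23]
8 | DROP | [0, -7, 84, -17, -82, -22, 23]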